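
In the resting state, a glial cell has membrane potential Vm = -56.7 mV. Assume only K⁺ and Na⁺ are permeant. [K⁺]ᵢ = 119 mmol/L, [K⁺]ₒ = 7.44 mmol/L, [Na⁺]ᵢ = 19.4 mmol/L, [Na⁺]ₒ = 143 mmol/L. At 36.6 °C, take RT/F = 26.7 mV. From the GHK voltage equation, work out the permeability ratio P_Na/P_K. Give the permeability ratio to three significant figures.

0.0483

Let α = P_Na/P_K. GHK: Vm = 26.7·ln[(Kₒ + α·Naₒ)/(Kᵢ + α·Naᵢ)].
e^(Vm/26.7) = e^(-56.7/26.7) = 0.1196
So 0.1196·(Kᵢ + α·Naᵢ) = Kₒ + α·Naₒ → α = (0.1196·119.0 − 7.44) / (143.0 − 0.1196·19.4)
α = (14.23 − 7.44) / (143.0 − 2.32) = 6.792/140.7 = 0.04828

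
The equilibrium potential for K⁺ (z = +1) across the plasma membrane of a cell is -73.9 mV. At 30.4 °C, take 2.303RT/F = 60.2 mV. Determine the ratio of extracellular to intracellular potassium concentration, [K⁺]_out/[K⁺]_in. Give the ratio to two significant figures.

0.059

log₁₀([out]/[in]) = E·z/(60.2) = -73.9 × 1 / 60.2 = -1.2276
[out]/[in] = 10^(-1.2276) = 0.05921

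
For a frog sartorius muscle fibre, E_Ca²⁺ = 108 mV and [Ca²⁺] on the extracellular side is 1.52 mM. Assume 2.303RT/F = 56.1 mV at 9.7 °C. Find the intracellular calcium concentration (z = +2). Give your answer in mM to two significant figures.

Nernst: E = (56.1/2) · log₁₀([out]/[in]), so log₁₀([out]/[in]) = 108.0 × 2 / 56.1 = 3.8503.
[out]/[in] = 10^(3.8503) = 7084.
[in] = 1.52 / 7084 = 0.0002146 mM.

0.00021 mM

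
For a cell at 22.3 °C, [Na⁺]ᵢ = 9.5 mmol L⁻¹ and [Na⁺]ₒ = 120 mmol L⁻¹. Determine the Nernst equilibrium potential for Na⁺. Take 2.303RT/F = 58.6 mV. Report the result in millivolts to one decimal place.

64.5 mV

E = (58.6/z) · log₁₀([Na⁺]_out/[Na⁺]_in) with z = +1.
= (58.6/1) · log₁₀(120/9.5) = 58.60 · log₁₀(12.63)
= 58.60 · (1.1015) = 64.55 mV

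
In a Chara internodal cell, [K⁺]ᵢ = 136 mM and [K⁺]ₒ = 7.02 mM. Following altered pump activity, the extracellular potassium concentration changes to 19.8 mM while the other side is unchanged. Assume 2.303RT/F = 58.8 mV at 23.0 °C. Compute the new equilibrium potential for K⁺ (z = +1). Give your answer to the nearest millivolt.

After the shift: [K⁺]_out = 19.8, [K⁺]_in = 136 mM.
E_new = (58.8/1)·log₁₀(19.8/136) = 58.80 · (-0.8369) = -49.21 mV

-49 mV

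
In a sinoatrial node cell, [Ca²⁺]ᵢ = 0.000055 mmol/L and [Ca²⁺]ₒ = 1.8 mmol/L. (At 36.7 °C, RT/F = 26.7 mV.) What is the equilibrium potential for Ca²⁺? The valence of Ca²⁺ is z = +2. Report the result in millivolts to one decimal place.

138.8 mV

E = (26.7/z) · ln([Ca²⁺]_out/[Ca²⁺]_in) with z = +2.
= (26.7/2) · ln(1.8/0.000055) = 13.35 · ln(3.273e+04)
= 13.35 · (10.3960) = 138.79 mV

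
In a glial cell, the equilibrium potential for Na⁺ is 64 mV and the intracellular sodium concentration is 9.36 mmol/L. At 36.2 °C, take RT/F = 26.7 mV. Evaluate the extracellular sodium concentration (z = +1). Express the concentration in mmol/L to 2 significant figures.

Nernst: E = (26.7/1) · ln([out]/[in]), so ln([out]/[in]) = 64.0 × 1 / 26.7 = 2.3970.
[out]/[in] = e^(2.3970) = 10.99.
[out] = 10.99 × 9.36 = 102.9 mmol/L.

100 mmol/L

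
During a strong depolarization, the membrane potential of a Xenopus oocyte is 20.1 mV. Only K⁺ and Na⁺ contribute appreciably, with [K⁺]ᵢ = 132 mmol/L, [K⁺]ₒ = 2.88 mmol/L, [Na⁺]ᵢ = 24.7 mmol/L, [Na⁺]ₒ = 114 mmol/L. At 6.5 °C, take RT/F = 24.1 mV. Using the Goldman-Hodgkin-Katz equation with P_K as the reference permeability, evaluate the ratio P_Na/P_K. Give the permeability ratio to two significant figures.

5.3

Let α = P_Na/P_K. GHK: Vm = 24.1·ln[(Kₒ + α·Naₒ)/(Kᵢ + α·Naᵢ)].
e^(Vm/24.1) = e^(20.1/24.1) = 2.3026
So 2.3026·(Kᵢ + α·Naᵢ) = Kₒ + α·Naₒ → α = (2.3026·132.0 − 2.88) / (114.0 − 2.3026·24.7)
α = (303.9 − 2.88) / (114.0 − 56.87) = 301.1/57.13 = 5.27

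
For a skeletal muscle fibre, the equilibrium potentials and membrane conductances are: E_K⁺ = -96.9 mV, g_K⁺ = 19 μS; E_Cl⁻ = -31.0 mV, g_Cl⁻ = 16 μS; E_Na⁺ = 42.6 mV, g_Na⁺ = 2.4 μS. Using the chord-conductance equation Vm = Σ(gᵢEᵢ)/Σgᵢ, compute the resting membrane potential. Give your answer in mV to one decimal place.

Σ gᵢEᵢ = 19·(-96.9) + 16·(-31.0) + 2.4·(42.6) = -2234.86
Σ gᵢ = 19 + 16 + 2.4 = 37.4
Vm = -2234.86 / 37.4 = -59.76 mV

-59.8 mV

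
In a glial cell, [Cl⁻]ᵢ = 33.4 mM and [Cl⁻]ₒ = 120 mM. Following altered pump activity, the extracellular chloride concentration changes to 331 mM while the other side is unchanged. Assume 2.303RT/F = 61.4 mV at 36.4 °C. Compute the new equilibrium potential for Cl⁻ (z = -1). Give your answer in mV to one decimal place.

-61.2 mV

After the shift: [Cl⁻]_out = 331, [Cl⁻]_in = 33.4 mM.
E_new = (61.4/-1)·log₁₀(331/33.4) = -61.40 · (0.9961) = -61.16 mV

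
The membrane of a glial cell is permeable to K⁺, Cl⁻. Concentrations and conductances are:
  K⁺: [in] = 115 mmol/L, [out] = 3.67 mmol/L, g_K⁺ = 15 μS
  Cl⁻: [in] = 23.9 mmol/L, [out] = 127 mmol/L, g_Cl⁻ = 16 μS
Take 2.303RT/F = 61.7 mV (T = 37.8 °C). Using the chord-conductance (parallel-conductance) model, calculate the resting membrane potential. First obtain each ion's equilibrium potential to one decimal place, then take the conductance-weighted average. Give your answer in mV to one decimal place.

-67.8 mV

E_K⁺ = (61.7/1)·log₁₀(3.67/115) = -92.3 mV
E_Cl⁻ = (61.7/-1)·log₁₀(127/23.9) = -44.8 mV
Vm = (Σ gᵢEᵢ)/(Σ gᵢ) = (15·-92.3 + 16·-44.8) / (15 + 16)
= -2101.30 / 31 = -67.78 mV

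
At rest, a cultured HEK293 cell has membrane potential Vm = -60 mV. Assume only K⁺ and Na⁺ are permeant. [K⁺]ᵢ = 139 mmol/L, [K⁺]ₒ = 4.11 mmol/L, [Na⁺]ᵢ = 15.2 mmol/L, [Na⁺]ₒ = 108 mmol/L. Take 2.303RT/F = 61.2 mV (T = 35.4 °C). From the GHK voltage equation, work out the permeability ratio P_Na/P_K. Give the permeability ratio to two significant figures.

0.098

Let α = P_Na/P_K. GHK: Vm = 61.2·log₁₀[(Kₒ + α·Naₒ)/(Kᵢ + α·Naᵢ)].
10^(Vm/61.2) = 10^(-60.0/61.2) = 0.10462
So 0.10462·(Kᵢ + α·Naᵢ) = Kₒ + α·Naₒ → α = (0.10462·139.0 − 4.11) / (108.0 − 0.10462·15.2)
α = (14.54 − 4.11) / (108.0 − 1.59) = 10.43/106.4 = 0.09804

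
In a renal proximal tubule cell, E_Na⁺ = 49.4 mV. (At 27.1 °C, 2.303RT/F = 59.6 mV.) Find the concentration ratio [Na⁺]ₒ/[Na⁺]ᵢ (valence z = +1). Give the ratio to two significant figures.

6.7

log₁₀([out]/[in]) = E·z/(59.6) = 49.4 × 1 / 59.6 = 0.8289
[out]/[in] = 10^(0.8289) = 6.743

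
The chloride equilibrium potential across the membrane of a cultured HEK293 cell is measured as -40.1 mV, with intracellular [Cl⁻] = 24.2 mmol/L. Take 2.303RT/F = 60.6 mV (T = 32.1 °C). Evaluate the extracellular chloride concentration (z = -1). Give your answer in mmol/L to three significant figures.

111 mmol/L

Nernst: E = (60.6/-1) · log₁₀([out]/[in]), so log₁₀([out]/[in]) = -40.1 × -1 / 60.6 = 0.6617.
[out]/[in] = 10^(0.6617) = 4.589.
[out] = 4.589 × 24.2 = 111.1 mmol/L.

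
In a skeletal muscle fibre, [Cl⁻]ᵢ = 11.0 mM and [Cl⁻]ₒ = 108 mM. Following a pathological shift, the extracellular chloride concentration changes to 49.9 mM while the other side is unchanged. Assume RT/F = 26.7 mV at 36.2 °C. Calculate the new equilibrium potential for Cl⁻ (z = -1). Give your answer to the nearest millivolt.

After the shift: [Cl⁻]_out = 49.9, [Cl⁻]_in = 11.0 mM.
E_new = (26.7/-1)·ln(49.9/11.0) = -26.70 · (1.5121) = -40.37 mV

-40 mV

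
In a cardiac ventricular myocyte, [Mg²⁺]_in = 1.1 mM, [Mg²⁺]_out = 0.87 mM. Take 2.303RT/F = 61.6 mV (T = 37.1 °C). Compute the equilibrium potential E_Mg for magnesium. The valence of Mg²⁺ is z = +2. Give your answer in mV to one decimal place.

E = (61.6/z) · log₁₀([Mg²⁺]_out/[Mg²⁺]_in) with z = +2.
= (61.6/2) · log₁₀(0.87/1.1) = 30.80 · log₁₀(0.7909)
= 30.80 · (-0.1019) = -3.14 mV

-3.1 mV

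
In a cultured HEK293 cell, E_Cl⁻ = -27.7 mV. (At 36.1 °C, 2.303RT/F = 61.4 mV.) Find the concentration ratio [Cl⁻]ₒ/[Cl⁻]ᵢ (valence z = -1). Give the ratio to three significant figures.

2.83

log₁₀([out]/[in]) = E·z/(61.4) = -27.7 × -1 / 61.4 = 0.4511
[out]/[in] = 10^(0.4511) = 2.826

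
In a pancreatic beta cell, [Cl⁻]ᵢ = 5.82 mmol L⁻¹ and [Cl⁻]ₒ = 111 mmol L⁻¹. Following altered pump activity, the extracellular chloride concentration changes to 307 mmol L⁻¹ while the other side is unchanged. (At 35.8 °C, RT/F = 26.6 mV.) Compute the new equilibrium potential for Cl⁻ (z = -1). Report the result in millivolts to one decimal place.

After the shift: [Cl⁻]_out = 307, [Cl⁻]_in = 5.82 mmol L⁻¹.
E_new = (26.6/-1)·ln(307/5.82) = -26.60 · (3.9655) = -105.48 mV

-105.5 mV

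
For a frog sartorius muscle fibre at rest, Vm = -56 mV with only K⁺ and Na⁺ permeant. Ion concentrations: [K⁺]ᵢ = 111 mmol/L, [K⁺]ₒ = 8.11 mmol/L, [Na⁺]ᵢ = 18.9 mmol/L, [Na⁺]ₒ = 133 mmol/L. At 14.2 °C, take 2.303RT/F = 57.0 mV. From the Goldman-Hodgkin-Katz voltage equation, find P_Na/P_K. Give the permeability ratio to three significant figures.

Let α = P_Na/P_K. GHK: Vm = 57.0·log₁₀[(Kₒ + α·Naₒ)/(Kᵢ + α·Naᵢ)].
10^(Vm/57.0) = 10^(-56.0/57.0) = 0.10412
So 0.10412·(Kᵢ + α·Naᵢ) = Kₒ + α·Naₒ → α = (0.10412·111.0 − 8.11) / (133.0 − 0.10412·18.9)
α = (11.56 − 8.11) / (133.0 − 1.968) = 3.448/131 = 0.02631

0.0263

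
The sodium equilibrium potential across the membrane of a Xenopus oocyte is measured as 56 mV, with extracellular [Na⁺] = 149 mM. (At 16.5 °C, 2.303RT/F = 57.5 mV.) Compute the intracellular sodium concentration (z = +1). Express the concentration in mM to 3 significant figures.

Nernst: E = (57.5/1) · log₁₀([out]/[in]), so log₁₀([out]/[in]) = 56.0 × 1 / 57.5 = 0.9739.
[out]/[in] = 10^(0.9739) = 9.417.
[in] = 149 / 9.417 = 15.82 mM.

15.8 mM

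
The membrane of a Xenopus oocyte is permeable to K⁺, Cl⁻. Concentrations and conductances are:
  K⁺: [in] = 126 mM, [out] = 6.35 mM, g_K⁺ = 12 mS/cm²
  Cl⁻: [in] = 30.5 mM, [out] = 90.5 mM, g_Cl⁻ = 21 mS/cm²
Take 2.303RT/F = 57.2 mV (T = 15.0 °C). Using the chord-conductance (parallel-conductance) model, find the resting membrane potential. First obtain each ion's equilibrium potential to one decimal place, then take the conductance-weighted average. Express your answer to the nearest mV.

E_K⁺ = (57.2/1)·log₁₀(6.35/126) = -74.2 mV
E_Cl⁻ = (57.2/-1)·log₁₀(90.5/30.5) = -27.0 mV
Vm = (Σ gᵢEᵢ)/(Σ gᵢ) = (12·-74.2 + 21·-27.0) / (12 + 21)
= -1457.40 / 33 = -44.16 mV

-44 mV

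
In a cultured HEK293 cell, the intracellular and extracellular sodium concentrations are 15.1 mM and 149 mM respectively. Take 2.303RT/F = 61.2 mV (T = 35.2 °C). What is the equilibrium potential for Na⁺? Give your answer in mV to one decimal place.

E = (61.2/z) · log₁₀([Na⁺]_out/[Na⁺]_in) with z = +1.
= (61.2/1) · log₁₀(149/15.1) = 61.20 · log₁₀(9.868)
= 61.20 · (0.9942) = 60.85 mV

60.8 mV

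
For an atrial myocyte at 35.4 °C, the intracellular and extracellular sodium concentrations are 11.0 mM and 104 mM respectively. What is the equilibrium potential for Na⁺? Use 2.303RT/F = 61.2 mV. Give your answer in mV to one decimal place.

59.7 mV

E = (61.2/z) · log₁₀([Na⁺]_out/[Na⁺]_in) with z = +1.
= (61.2/1) · log₁₀(104/11.0) = 61.20 · log₁₀(9.455)
= 61.20 · (0.9756) = 59.71 mV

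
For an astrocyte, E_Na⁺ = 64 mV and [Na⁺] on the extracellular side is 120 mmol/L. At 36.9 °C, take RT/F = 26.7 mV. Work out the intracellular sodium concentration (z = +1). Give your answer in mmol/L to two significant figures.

11 mmol/L

Nernst: E = (26.7/1) · ln([out]/[in]), so ln([out]/[in]) = 64.0 × 1 / 26.7 = 2.3970.
[out]/[in] = e^(2.3970) = 10.99.
[in] = 120 / 10.99 = 10.92 mmol/L.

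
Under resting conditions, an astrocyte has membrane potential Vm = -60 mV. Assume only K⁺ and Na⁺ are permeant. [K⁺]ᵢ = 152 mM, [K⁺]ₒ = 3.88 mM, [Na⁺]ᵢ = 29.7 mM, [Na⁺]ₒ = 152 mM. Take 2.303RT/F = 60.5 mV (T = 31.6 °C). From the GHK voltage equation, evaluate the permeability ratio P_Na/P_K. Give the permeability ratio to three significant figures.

Let α = P_Na/P_K. GHK: Vm = 60.5·log₁₀[(Kₒ + α·Naₒ)/(Kᵢ + α·Naᵢ)].
10^(Vm/60.5) = 10^(-60.0/60.5) = 0.10192
So 0.10192·(Kᵢ + α·Naᵢ) = Kₒ + α·Naₒ → α = (0.10192·152.0 − 3.88) / (152.0 − 0.10192·29.7)
α = (15.49 − 3.88) / (152.0 − 3.027) = 11.61/149 = 0.07795

0.0779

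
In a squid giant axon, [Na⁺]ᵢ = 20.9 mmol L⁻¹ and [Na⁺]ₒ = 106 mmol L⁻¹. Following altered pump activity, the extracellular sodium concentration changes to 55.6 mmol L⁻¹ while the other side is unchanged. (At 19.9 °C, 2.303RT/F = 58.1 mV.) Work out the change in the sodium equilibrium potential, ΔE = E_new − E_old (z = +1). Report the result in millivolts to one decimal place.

-16.3 mV

E_old = (58.1/1)·log₁₀(106/20.9) = 40.97 mV
E_new = (58.1/1)·log₁₀(55.6/20.9) = 24.69 mV
ΔE = 24.69 − (40.97) = -16.28 mV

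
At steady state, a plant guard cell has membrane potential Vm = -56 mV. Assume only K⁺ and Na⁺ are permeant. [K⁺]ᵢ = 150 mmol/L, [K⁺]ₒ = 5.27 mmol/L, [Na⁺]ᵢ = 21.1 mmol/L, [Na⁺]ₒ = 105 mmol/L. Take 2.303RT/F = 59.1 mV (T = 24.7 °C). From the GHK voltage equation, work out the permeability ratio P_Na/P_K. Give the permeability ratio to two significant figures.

Let α = P_Na/P_K. GHK: Vm = 59.1·log₁₀[(Kₒ + α·Naₒ)/(Kᵢ + α·Naᵢ)].
10^(Vm/59.1) = 10^(-56.0/59.1) = 0.11284
So 0.11284·(Kᵢ + α·Naᵢ) = Kₒ + α·Naₒ → α = (0.11284·150.0 − 5.27) / (105.0 − 0.11284·21.1)
α = (16.93 − 5.27) / (105.0 − 2.381) = 11.66/102.6 = 0.1136

0.11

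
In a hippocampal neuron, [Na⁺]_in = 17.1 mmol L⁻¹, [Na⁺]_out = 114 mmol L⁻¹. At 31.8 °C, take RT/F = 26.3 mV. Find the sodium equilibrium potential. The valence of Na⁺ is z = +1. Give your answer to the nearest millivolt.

50 mV

E = (26.3/z) · ln([Na⁺]_out/[Na⁺]_in) with z = +1.
= (26.3/1) · ln(114/17.1) = 26.30 · ln(6.667)
= 26.30 · (1.8971) = 49.89 mV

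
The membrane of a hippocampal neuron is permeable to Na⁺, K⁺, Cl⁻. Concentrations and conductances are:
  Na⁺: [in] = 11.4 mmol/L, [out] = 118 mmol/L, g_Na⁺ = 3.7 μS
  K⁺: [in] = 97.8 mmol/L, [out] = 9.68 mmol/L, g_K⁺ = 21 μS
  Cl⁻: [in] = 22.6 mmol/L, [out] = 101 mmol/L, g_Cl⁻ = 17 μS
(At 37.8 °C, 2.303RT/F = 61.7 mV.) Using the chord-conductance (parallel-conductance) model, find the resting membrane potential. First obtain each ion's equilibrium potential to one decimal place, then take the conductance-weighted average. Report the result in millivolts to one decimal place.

-42.0 mV

E_Na⁺ = (61.7/1)·log₁₀(118/11.4) = 62.6 mV
E_K⁺ = (61.7/1)·log₁₀(9.68/97.8) = -62.0 mV
E_Cl⁻ = (61.7/-1)·log₁₀(101/22.6) = -40.1 mV
Vm = (Σ gᵢEᵢ)/(Σ gᵢ) = (3.7·62.6 + 21·-62.0 + 17·-40.1) / (3.7 + 21 + 17)
= -1752.08 / 41.7 = -42.02 mV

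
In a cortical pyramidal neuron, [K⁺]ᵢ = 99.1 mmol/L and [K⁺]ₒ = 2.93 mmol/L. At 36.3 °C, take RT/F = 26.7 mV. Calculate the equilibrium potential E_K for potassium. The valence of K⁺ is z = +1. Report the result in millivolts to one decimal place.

E = (26.7/z) · ln([K⁺]_out/[K⁺]_in) with z = +1.
= (26.7/1) · ln(2.93/99.1) = 26.70 · ln(0.02957)
= 26.70 · (-3.5211) = -94.01 mV

-94.0 mV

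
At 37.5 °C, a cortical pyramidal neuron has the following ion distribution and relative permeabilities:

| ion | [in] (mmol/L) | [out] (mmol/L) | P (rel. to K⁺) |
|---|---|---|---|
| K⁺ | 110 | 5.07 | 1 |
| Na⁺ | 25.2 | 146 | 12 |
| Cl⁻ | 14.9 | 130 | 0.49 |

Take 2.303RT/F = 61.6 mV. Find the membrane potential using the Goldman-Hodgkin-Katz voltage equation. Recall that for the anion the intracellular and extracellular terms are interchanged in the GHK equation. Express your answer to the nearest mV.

35 mV

Vm = 61.6 · log₁₀[(Σ P·[cation]ₒ + Σ P·[anion]ᵢ) / (Σ P·[cation]ᵢ + Σ P·[anion]ₒ)]
Numerator = 1×5.07 + 12×146 + 0.49×14.9 = 1764
Denominator = 1×110 + 12×25.2 + 0.49×130 = 476.1
Vm = 61.6 · log₁₀(3.7059) = 61.6 × (0.5689) = 35.04 mV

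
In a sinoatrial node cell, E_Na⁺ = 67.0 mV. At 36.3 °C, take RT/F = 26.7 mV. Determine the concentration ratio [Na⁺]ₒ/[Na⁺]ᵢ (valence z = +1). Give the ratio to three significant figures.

ln([out]/[in]) = E·z/(26.7) = 67.0 × 1 / 26.7 = 2.5094
[out]/[in] = e^(2.5094) = 12.3

12.3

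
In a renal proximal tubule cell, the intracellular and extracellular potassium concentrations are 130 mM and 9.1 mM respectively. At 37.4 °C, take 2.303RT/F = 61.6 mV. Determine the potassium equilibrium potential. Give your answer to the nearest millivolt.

-71 mV

E = (61.6/z) · log₁₀([K⁺]_out/[K⁺]_in) with z = +1.
= (61.6/1) · log₁₀(9.1/130) = 61.60 · log₁₀(0.07)
= 61.60 · (-1.1549) = -71.14 mV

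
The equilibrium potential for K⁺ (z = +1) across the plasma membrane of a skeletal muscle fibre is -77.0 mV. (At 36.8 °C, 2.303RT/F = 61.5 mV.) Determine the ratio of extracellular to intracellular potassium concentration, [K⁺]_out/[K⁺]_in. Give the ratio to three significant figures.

log₁₀([out]/[in]) = E·z/(61.5) = -77.0 × 1 / 61.5 = -1.2520
[out]/[in] = 10^(-1.2520) = 0.05597

0.0560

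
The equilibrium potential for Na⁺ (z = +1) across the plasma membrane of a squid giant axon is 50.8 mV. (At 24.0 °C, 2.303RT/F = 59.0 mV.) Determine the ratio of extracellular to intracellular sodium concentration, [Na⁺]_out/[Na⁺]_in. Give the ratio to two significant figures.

7.3

log₁₀([out]/[in]) = E·z/(59.0) = 50.8 × 1 / 59.0 = 0.8610
[out]/[in] = 10^(0.8610) = 7.261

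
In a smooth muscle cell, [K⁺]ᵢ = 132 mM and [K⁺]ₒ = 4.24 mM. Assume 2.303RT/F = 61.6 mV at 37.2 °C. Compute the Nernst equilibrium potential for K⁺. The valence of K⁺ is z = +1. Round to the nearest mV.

-92 mV

E = (61.6/z) · log₁₀([K⁺]_out/[K⁺]_in) with z = +1.
= (61.6/1) · log₁₀(4.24/132) = 61.60 · log₁₀(0.03212)
= 61.60 · (-1.4932) = -91.98 mV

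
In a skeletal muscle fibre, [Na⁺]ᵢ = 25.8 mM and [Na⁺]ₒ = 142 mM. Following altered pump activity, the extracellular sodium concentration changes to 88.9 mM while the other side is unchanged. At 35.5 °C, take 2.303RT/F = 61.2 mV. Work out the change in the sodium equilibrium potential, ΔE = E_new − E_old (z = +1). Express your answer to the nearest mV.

E_old = (61.2/1)·log₁₀(142/25.8) = 45.33 mV
E_new = (61.2/1)·log₁₀(88.9/25.8) = 32.88 mV
ΔE = 32.88 − (45.33) = -12.45 mV

-12 mV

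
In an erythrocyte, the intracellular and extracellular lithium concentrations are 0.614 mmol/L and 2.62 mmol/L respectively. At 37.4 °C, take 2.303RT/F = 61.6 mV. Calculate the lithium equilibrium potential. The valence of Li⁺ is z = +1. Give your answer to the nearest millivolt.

E = (61.6/z) · log₁₀([Li⁺]_out/[Li⁺]_in) with z = +1.
= (61.6/1) · log₁₀(2.62/0.614) = 61.60 · log₁₀(4.267)
= 61.60 · (0.6301) = 38.82 mV

39 mV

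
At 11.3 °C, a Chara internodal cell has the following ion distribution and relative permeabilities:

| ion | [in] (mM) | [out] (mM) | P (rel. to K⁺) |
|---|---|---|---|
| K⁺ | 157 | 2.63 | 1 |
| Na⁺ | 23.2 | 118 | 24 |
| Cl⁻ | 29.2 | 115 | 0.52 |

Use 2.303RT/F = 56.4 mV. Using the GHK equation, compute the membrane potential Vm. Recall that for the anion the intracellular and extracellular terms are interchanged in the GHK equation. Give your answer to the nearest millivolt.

Vm = 56.4 · log₁₀[(Σ P·[cation]ₒ + Σ P·[anion]ᵢ) / (Σ P·[cation]ᵢ + Σ P·[anion]ₒ)]
Numerator = 1×2.63 + 24×118 + 0.52×29.2 = 2850
Denominator = 1×157 + 24×23.2 + 0.52×115 = 773.6
Vm = 56.4 · log₁₀(3.6838) = 56.4 × (0.5663) = 31.94 mV

32 mV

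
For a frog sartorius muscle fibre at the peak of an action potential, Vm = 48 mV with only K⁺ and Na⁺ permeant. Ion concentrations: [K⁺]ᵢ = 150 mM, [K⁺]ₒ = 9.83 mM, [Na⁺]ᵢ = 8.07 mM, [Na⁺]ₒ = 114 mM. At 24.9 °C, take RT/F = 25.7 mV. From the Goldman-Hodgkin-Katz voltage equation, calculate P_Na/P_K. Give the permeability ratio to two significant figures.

16

Let α = P_Na/P_K. GHK: Vm = 25.7·ln[(Kₒ + α·Naₒ)/(Kᵢ + α·Naᵢ)].
e^(Vm/25.7) = e^(48.0/25.7) = 6.4734
So 6.4734·(Kᵢ + α·Naᵢ) = Kₒ + α·Naₒ → α = (6.4734·150.0 − 9.83) / (114.0 − 6.4734·8.07)
α = (971 − 9.83) / (114.0 − 52.24) = 961.2/61.76 = 15.56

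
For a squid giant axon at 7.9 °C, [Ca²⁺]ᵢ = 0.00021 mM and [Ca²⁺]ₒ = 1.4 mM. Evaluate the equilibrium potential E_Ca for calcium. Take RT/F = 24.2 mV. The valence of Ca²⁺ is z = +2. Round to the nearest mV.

107 mV

E = (24.2/z) · ln([Ca²⁺]_out/[Ca²⁺]_in) with z = +2.
= (24.2/2) · ln(1.4/0.00021) = 12.10 · ln(6667)
= 12.10 · (8.8049) = 106.54 mV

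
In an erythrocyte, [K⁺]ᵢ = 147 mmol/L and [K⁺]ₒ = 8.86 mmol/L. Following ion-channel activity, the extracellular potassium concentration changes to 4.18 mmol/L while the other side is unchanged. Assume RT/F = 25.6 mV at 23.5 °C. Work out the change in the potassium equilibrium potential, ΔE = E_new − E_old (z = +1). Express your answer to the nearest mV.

E_old = (25.6/1)·ln(8.86/147) = -71.91 mV
E_new = (25.6/1)·ln(4.18/147) = -91.14 mV
ΔE = -91.14 − (-71.91) = -19.23 mV

-19 mV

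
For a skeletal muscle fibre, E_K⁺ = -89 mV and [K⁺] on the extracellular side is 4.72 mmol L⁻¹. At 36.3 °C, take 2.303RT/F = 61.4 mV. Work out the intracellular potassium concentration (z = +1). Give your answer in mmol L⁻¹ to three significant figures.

Nernst: E = (61.4/1) · log₁₀([out]/[in]), so log₁₀([out]/[in]) = -89.0 × 1 / 61.4 = -1.4495.
[out]/[in] = 10^(-1.4495) = 0.03552.
[in] = 4.72 / 0.03552 = 132.9 mmol L⁻¹.

133 mmol L⁻¹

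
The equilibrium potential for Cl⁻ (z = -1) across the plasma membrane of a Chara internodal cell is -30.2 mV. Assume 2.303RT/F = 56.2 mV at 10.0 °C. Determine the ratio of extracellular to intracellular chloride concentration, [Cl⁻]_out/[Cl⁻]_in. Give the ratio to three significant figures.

log₁₀([out]/[in]) = E·z/(56.2) = -30.2 × -1 / 56.2 = 0.5374
[out]/[in] = 10^(0.5374) = 3.446

3.45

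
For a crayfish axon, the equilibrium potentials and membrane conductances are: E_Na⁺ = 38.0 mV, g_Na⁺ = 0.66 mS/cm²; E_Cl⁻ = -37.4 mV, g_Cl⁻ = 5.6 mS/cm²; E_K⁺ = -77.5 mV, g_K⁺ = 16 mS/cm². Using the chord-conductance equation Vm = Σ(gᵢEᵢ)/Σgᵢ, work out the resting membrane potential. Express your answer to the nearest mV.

Σ gᵢEᵢ = 0.66·(38.0) + 5.6·(-37.4) + 16·(-77.5) = -1424.36
Σ gᵢ = 0.66 + 5.6 + 16 = 22.26
Vm = -1424.36 / 22.26 = -63.99 mV

-64 mV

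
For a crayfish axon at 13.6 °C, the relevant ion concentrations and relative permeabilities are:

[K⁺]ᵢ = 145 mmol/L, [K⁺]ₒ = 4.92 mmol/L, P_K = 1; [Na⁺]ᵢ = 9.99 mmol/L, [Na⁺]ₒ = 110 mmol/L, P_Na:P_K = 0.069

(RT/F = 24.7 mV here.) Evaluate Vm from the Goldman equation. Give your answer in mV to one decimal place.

Vm = 24.7 · ln[(Σ P·[cation]ₒ + Σ P·[anion]ᵢ) / (Σ P·[cation]ᵢ + Σ P·[anion]ₒ)]
Numerator = 1×4.92 + 0.069×110 = 12.51
Denominator = 1×145 + 0.069×9.99 = 145.7
Vm = 24.7 · ln(0.085868) = 24.7 × (-2.4549) = -60.64 mV

-60.6 mV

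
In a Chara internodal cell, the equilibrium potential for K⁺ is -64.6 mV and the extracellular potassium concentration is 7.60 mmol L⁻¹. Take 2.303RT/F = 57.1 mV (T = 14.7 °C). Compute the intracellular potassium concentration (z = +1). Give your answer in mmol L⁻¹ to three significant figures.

103 mmol L⁻¹

Nernst: E = (57.1/1) · log₁₀([out]/[in]), so log₁₀([out]/[in]) = -64.6 × 1 / 57.1 = -1.1313.
[out]/[in] = 10^(-1.1313) = 0.0739.
[in] = 7.60 / 0.0739 = 102.8 mmol L⁻¹.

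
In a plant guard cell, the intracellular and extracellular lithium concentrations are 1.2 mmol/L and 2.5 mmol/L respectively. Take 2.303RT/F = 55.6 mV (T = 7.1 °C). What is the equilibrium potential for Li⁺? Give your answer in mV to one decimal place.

17.7 mV

E = (55.6/z) · log₁₀([Li⁺]_out/[Li⁺]_in) with z = +1.
= (55.6/1) · log₁₀(2.5/1.2) = 55.60 · log₁₀(2.083)
= 55.60 · (0.3188) = 17.72 mV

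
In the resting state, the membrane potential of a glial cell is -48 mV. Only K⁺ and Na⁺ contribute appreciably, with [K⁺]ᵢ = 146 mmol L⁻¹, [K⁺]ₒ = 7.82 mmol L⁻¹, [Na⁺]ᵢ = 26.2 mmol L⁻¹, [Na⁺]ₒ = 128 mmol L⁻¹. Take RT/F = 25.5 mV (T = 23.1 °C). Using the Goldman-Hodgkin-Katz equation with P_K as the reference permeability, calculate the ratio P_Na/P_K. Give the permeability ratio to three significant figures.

0.116

Let α = P_Na/P_K. GHK: Vm = 25.5·ln[(Kₒ + α·Naₒ)/(Kᵢ + α·Naᵢ)].
e^(Vm/25.5) = e^(-48.0/25.5) = 0.15223
So 0.15223·(Kᵢ + α·Naᵢ) = Kₒ + α·Naₒ → α = (0.15223·146.0 − 7.82) / (128.0 − 0.15223·26.2)
α = (22.23 − 7.82) / (128.0 − 3.988) = 14.41/124 = 0.1162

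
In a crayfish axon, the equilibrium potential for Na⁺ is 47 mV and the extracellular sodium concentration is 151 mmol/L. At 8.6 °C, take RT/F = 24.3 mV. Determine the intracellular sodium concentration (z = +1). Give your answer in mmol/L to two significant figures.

22 mmol/L

Nernst: E = (24.3/1) · ln([out]/[in]), so ln([out]/[in]) = 47.0 × 1 / 24.3 = 1.9342.
[out]/[in] = e^(1.9342) = 6.918.
[in] = 151 / 6.918 = 21.83 mmol/L.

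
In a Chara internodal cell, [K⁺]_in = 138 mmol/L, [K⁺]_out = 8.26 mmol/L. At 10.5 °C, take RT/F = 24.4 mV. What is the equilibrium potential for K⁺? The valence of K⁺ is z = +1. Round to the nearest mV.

-69 mV

E = (24.4/z) · ln([K⁺]_out/[K⁺]_in) with z = +1.
= (24.4/1) · ln(8.26/138) = 24.40 · ln(0.05986)
= 24.40 · (-2.8158) = -68.71 mV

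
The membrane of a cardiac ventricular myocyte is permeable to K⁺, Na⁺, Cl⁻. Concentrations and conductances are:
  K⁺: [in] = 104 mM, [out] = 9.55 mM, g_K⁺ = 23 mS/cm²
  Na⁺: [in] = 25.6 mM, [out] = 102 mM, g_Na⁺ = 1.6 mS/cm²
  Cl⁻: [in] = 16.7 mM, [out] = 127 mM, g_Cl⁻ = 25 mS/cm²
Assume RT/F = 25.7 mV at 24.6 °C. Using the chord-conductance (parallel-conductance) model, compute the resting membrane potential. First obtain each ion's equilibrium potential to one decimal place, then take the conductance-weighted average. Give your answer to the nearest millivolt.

-54 mV

E_K⁺ = (25.7/1)·ln(9.55/104) = -61.4 mV
E_Na⁺ = (25.7/1)·ln(102/25.6) = 35.5 mV
E_Cl⁻ = (25.7/-1)·ln(127/16.7) = -52.1 mV
Vm = (Σ gᵢEᵢ)/(Σ gᵢ) = (23·-61.4 + 1.6·35.5 + 25·-52.1) / (23 + 1.6 + 25)
= -2657.90 / 49.6 = -53.59 mV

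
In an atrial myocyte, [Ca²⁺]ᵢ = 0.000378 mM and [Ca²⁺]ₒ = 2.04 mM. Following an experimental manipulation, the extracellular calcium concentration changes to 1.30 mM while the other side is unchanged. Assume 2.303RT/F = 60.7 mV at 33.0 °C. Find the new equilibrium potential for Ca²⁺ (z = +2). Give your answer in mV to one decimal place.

107.3 mV

After the shift: [Ca²⁺]_out = 1.30, [Ca²⁺]_in = 0.000378 mM.
E_new = (60.7/2)·log₁₀(1.30/0.000378) = 30.35 · (3.5365) = 107.33 mV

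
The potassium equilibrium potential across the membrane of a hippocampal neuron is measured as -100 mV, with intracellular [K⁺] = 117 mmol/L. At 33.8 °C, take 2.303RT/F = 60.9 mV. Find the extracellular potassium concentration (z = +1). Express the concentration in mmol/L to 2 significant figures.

2.7 mmol/L

Nernst: E = (60.9/1) · log₁₀([out]/[in]), so log₁₀([out]/[in]) = -100.0 × 1 / 60.9 = -1.6420.
[out]/[in] = 10^(-1.6420) = 0.0228.
[out] = 0.0228 × 117 = 2.668 mmol/L.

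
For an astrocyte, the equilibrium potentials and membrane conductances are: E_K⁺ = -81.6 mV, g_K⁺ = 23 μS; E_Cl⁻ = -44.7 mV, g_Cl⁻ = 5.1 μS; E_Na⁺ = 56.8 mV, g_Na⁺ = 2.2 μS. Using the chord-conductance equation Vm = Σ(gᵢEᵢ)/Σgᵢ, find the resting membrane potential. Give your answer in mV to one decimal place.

-65.3 mV

Σ gᵢEᵢ = 23·(-81.6) + 5.1·(-44.7) + 2.2·(56.8) = -1979.81
Σ gᵢ = 23 + 5.1 + 2.2 = 30.3
Vm = -1979.81 / 30.3 = -65.34 mV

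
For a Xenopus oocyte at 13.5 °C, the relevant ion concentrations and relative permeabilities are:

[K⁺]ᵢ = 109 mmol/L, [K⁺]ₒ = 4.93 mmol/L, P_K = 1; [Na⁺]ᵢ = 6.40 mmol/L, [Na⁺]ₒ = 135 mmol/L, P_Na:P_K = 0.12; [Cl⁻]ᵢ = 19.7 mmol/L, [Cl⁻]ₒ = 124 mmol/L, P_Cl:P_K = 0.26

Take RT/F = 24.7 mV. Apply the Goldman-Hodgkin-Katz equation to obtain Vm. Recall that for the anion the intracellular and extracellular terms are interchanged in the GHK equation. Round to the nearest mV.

Vm = 24.7 · ln[(Σ P·[cation]ₒ + Σ P·[anion]ᵢ) / (Σ P·[cation]ᵢ + Σ P·[anion]ₒ)]
Numerator = 1×4.93 + 0.12×135 + 0.26×19.7 = 26.25
Denominator = 1×109 + 0.12×6.40 + 0.26×124 = 142
Vm = 24.7 · ln(0.18486) = 24.7 × (-1.6881) = -41.70 mV

-42 mV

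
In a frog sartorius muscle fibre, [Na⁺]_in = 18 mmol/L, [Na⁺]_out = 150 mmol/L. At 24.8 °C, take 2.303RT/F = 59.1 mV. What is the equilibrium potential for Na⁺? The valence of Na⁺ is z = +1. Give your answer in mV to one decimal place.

E = (59.1/z) · log₁₀([Na⁺]_out/[Na⁺]_in) with z = +1.
= (59.1/1) · log₁₀(150/18) = 59.10 · log₁₀(8.333)
= 59.10 · (0.9208) = 54.42 mV

54.4 mV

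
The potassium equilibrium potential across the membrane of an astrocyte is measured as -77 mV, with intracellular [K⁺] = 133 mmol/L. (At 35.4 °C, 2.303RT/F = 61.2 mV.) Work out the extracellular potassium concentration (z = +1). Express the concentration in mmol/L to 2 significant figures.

7.3 mmol/L

Nernst: E = (61.2/1) · log₁₀([out]/[in]), so log₁₀([out]/[in]) = -77.0 × 1 / 61.2 = -1.2582.
[out]/[in] = 10^(-1.2582) = 0.05519.
[out] = 0.05519 × 133 = 7.34 mmol/L.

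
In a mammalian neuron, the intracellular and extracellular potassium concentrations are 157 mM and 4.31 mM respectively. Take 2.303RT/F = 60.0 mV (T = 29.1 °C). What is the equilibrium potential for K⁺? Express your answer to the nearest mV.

E = (60.0/z) · log₁₀([K⁺]_out/[K⁺]_in) with z = +1.
= (60.0/1) · log₁₀(4.31/157) = 60.00 · log₁₀(0.02745)
= 60.00 · (-1.5614) = -93.69 mV

-94 mV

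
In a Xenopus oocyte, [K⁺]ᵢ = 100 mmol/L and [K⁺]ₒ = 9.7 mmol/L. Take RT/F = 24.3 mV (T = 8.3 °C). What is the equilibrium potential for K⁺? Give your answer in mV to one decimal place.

E = (24.3/z) · ln([K⁺]_out/[K⁺]_in) with z = +1.
= (24.3/1) · ln(9.7/100) = 24.30 · ln(0.097)
= 24.30 · (-2.3330) = -56.69 mV

-56.7 mV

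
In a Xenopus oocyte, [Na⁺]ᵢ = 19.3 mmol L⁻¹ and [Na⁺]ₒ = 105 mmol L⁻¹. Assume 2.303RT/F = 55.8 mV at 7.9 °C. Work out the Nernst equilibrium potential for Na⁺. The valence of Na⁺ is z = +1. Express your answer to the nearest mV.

41 mV

E = (55.8/z) · log₁₀([Na⁺]_out/[Na⁺]_in) with z = +1.
= (55.8/1) · log₁₀(105/19.3) = 55.80 · log₁₀(5.44)
= 55.80 · (0.7356) = 41.05 mV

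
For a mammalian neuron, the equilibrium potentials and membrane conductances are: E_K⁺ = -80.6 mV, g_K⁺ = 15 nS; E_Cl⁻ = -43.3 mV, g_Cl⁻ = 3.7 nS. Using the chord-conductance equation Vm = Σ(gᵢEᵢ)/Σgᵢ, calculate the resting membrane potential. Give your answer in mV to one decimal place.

-73.2 mV

Σ gᵢEᵢ = 15·(-80.6) + 3.7·(-43.3) = -1369.21
Σ gᵢ = 15 + 3.7 = 18.7
Vm = -1369.21 / 18.7 = -73.22 mV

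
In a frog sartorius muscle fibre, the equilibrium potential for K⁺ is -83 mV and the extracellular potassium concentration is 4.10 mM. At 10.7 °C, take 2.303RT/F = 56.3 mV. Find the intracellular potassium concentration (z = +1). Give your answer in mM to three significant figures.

122 mM

Nernst: E = (56.3/1) · log₁₀([out]/[in]), so log₁₀([out]/[in]) = -83.0 × 1 / 56.3 = -1.4742.
[out]/[in] = 10^(-1.4742) = 0.03355.
[in] = 4.10 / 0.03355 = 122.2 mM.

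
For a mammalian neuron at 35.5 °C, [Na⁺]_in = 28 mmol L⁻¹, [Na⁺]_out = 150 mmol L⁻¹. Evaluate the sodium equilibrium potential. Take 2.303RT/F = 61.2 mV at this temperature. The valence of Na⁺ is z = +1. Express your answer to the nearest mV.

45 mV

E = (61.2/z) · log₁₀([Na⁺]_out/[Na⁺]_in) with z = +1.
= (61.2/1) · log₁₀(150/28) = 61.20 · log₁₀(5.357)
= 61.20 · (0.7289) = 44.61 mV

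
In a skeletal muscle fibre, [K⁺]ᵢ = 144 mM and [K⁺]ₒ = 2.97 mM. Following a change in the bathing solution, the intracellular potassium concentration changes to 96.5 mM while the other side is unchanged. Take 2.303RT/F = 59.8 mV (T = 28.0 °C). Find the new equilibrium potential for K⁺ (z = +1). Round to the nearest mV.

After the shift: [K⁺]_out = 2.97, [K⁺]_in = 96.5 mM.
E_new = (59.8/1)·log₁₀(2.97/96.5) = 59.80 · (-1.5118) = -90.40 mV

-90 mV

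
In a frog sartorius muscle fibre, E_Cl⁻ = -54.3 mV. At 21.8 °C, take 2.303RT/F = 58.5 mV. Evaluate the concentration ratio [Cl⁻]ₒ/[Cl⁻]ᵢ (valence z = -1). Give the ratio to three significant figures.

8.48

log₁₀([out]/[in]) = E·z/(58.5) = -54.3 × -1 / 58.5 = 0.9282
[out]/[in] = 10^(0.9282) = 8.476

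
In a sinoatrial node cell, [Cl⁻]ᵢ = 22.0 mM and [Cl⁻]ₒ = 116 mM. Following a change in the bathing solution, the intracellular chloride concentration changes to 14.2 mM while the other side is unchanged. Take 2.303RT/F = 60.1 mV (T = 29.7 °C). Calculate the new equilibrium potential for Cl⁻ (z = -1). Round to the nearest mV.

-55 mV

After the shift: [Cl⁻]_out = 116, [Cl⁻]_in = 14.2 mM.
E_new = (60.1/-1)·log₁₀(116/14.2) = -60.10 · (0.9122) = -54.82 mV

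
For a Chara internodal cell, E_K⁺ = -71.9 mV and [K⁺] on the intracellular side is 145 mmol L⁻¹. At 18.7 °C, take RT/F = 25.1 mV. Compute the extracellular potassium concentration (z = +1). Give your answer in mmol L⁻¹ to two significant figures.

Nernst: E = (25.1/1) · ln([out]/[in]), so ln([out]/[in]) = -71.9 × 1 / 25.1 = -2.8645.
[out]/[in] = e^(-2.8645) = 0.05701.
[out] = 0.05701 × 145 = 8.266 mmol L⁻¹.

8.3 mmol L⁻¹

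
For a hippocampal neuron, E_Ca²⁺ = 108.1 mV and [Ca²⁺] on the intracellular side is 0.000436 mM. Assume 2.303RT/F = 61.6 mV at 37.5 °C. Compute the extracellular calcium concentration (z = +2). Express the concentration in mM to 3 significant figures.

Nernst: E = (61.6/2) · log₁₀([out]/[in]), so log₁₀([out]/[in]) = 108.1 × 2 / 61.6 = 3.5097.
[out]/[in] = 10^(3.5097) = 3234.
[out] = 3234 × 0.000436 = 1.41 mM.

1.41 mM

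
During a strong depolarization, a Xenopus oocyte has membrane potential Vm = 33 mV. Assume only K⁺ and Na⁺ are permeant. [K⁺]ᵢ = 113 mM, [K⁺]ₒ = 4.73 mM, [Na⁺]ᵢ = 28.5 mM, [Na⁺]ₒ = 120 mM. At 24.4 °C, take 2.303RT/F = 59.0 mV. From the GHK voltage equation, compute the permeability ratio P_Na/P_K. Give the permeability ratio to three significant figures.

24.3

Let α = P_Na/P_K. GHK: Vm = 59.0·log₁₀[(Kₒ + α·Naₒ)/(Kᵢ + α·Naᵢ)].
10^(Vm/59.0) = 10^(33.0/59.0) = 3.6251
So 3.6251·(Kᵢ + α·Naᵢ) = Kₒ + α·Naₒ → α = (3.6251·113.0 − 4.73) / (120.0 − 3.6251·28.5)
α = (409.6 − 4.73) / (120.0 − 103.3) = 404.9/16.68 = 24.27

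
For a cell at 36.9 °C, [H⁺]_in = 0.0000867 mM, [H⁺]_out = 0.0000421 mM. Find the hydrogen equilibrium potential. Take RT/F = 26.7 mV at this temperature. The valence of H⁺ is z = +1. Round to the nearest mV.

-19 mV

E = (26.7/z) · ln([H⁺]_out/[H⁺]_in) with z = +1.
= (26.7/1) · ln(0.0000421/0.0000867) = 26.70 · ln(0.4856)
= 26.70 · (-0.7224) = -19.29 mV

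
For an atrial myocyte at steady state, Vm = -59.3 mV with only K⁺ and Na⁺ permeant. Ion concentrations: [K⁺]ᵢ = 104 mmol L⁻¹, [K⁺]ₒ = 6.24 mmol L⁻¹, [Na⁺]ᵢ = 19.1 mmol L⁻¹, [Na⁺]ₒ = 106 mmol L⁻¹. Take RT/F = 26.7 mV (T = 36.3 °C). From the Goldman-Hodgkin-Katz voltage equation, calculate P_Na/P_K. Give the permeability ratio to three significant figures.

Let α = P_Na/P_K. GHK: Vm = 26.7·ln[(Kₒ + α·Naₒ)/(Kᵢ + α·Naᵢ)].
e^(Vm/26.7) = e^(-59.3/26.7) = 0.1085
So 0.1085·(Kᵢ + α·Naᵢ) = Kₒ + α·Naₒ → α = (0.1085·104.0 − 6.24) / (106.0 − 0.1085·19.1)
α = (11.28 − 6.24) / (106.0 − 2.072) = 5.044/103.9 = 0.04854

0.0485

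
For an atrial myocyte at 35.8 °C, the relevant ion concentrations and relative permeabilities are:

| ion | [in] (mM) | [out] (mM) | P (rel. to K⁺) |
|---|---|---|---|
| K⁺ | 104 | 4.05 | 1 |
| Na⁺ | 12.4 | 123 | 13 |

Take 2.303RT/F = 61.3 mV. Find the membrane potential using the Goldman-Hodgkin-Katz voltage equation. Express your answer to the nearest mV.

Vm = 61.3 · log₁₀[(Σ P·[cation]ₒ + Σ P·[anion]ᵢ) / (Σ P·[cation]ᵢ + Σ P·[anion]ₒ)]
Numerator = 1×4.05 + 13×123 = 1603
Denominator = 1×104 + 13×12.4 = 265.2
Vm = 61.3 · log₁₀(6.0447) = 61.3 × (0.7814) = 47.90 mV

48 mV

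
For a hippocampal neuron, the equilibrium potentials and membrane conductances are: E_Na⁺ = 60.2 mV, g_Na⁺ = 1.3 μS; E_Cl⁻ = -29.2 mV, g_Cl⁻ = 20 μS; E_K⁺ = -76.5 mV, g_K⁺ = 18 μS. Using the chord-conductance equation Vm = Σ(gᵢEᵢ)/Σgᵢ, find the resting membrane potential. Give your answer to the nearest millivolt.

-48 mV

Σ gᵢEᵢ = 1.3·(60.2) + 20·(-29.2) + 18·(-76.5) = -1882.74
Σ gᵢ = 1.3 + 20 + 18 = 39.3
Vm = -1882.74 / 39.3 = -47.91 mV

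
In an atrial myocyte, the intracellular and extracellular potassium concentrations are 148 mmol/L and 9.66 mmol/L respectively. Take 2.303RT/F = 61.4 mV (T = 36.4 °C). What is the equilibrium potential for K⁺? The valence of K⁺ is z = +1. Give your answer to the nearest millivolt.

-73 mV

E = (61.4/z) · log₁₀([K⁺]_out/[K⁺]_in) with z = +1.
= (61.4/1) · log₁₀(9.66/148) = 61.40 · log₁₀(0.06527)
= 61.40 · (-1.1853) = -72.78 mV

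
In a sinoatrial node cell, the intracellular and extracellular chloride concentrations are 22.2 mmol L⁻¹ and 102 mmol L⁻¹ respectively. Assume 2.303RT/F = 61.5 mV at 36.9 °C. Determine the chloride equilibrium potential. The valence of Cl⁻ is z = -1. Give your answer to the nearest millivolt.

-41 mV

E = (61.5/z) · log₁₀([Cl⁻]_out/[Cl⁻]_in) with z = -1.
For an anion, dividing by z = -1 reverses the sign.
= (61.5/-1) · log₁₀(102/22.2) = -61.50 · log₁₀(4.595)
= -61.50 · (0.6622) = -40.73 mV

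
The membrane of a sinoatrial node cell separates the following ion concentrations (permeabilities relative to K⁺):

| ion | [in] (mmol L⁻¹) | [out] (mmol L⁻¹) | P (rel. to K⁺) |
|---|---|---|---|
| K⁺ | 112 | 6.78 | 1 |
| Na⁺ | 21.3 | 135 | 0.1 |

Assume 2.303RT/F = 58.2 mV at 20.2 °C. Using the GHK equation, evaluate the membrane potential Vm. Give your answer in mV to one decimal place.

Vm = 58.2 · log₁₀[(Σ P·[cation]ₒ + Σ P·[anion]ᵢ) / (Σ P·[cation]ᵢ + Σ P·[anion]ₒ)]
Numerator = 1×6.78 + 0.1×135 = 20.28
Denominator = 1×112 + 0.1×21.3 = 114.1
Vm = 58.2 · log₁₀(0.17769) = 58.2 × (-0.7503) = -43.67 mV

-43.7 mV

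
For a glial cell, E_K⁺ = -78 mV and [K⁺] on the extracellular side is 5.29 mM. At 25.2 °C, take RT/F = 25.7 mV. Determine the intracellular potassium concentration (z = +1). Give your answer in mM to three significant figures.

110 mM

Nernst: E = (25.7/1) · ln([out]/[in]), so ln([out]/[in]) = -78.0 × 1 / 25.7 = -3.0350.
[out]/[in] = e^(-3.0350) = 0.04807.
[in] = 5.29 / 0.04807 = 110 mM.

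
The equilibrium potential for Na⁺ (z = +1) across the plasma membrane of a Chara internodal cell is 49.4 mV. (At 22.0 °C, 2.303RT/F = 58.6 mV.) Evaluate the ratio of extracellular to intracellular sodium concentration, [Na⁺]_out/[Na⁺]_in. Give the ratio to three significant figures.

6.97

log₁₀([out]/[in]) = E·z/(58.6) = 49.4 × 1 / 58.6 = 0.8430
[out]/[in] = 10^(0.8430) = 6.966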